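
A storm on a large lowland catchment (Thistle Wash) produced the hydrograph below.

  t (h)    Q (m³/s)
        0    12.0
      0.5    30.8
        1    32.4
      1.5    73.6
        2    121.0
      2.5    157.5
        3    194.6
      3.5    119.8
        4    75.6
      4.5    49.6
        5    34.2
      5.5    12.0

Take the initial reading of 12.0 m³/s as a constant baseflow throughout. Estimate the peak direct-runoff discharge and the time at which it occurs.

Q_p = 182.6 m³/s at t = 3 h

Subtracting baseflow gives direct-runoff ordinates: 0.0, 18.8, 20.4, 61.6, 109.0, 145.5, 182.6, 107.8, 63.6, 37.6, 22.2, 0.0 m³/s.
The maximum is 182.6 m³/s, occurring at the reading for t = 3 h.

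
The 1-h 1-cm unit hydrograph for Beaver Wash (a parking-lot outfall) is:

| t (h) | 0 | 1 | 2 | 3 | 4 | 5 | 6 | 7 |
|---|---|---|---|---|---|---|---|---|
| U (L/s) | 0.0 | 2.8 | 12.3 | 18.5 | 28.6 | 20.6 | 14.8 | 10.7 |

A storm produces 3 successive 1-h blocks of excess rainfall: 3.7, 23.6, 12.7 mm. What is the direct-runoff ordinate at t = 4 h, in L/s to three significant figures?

By discrete convolution, Q_j = Σ (P_i / 10 mm) · U_{j−i}.
At t = 4 h (j=4): Q = (3.7/10)·28.6 + (23.6/10)·18.5 + (12.7/10)·12.3 = 69.9 L/s.

Q ≈ 69.9 L/s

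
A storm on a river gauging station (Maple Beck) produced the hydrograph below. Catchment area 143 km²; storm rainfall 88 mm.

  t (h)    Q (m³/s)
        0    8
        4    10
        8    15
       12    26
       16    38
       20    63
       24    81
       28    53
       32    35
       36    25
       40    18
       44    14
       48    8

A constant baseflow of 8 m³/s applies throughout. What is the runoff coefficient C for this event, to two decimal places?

ΣQ_DR = 290.0 m³/s; V = ΣQ_DR·Δt = 4.176 × 10^6 m³.
Runoff depth d = V / A = 29.20 mm.
C = d / P = 29.20 / 88 = 0.33.

C ≈ 0.33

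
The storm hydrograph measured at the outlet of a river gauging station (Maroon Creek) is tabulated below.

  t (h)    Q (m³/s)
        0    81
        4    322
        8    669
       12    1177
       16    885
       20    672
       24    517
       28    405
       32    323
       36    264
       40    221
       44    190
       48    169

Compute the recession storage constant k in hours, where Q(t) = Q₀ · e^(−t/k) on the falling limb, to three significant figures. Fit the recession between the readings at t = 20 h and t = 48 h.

k ≈ 20.3 h

On the falling limb, Q drops from 672 to 169 m³/s between t = 20 h and t = 48 h (Δt = 28 h).
k = −Δt / ln(Q₂/Q₁) = −28 / ln(169/672) = 20.3 h.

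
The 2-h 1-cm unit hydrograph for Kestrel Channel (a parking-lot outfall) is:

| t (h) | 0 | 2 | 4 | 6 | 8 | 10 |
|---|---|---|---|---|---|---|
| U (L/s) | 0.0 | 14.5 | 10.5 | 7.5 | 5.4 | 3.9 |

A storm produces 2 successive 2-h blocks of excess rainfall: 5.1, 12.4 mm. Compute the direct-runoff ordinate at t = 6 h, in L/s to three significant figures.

Q ≈ 16.8 L/s

By discrete convolution, Q_j = Σ (P_i / 10 mm) · U_{j−i}.
At t = 6 h (j=3): Q = (5.1/10)·7.5 + (12.4/10)·10.5 = 16.8 L/s.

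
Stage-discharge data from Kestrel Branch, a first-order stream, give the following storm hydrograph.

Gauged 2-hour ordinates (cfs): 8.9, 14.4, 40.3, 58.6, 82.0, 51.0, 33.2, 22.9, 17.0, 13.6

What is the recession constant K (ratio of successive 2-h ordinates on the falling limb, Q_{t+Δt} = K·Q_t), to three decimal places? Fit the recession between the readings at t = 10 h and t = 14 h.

Using the recession-limb readings at t = 10 h and t = 14 h: Q falls from 51.0 to 22.9 cfs over 2 intervals.
K = (Q₂/Q₁)^(1/2) = (22.9/51.0)^(1/2) = 0.670.

K ≈ 0.670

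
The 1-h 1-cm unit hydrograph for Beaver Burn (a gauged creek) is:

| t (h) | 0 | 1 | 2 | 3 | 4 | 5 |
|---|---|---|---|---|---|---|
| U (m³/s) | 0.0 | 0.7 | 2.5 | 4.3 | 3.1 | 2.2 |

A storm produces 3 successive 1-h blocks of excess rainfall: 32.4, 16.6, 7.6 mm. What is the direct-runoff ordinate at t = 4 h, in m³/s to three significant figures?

Q ≈ 19.1 m³/s

By discrete convolution, Q_j = Σ (P_i / 10 mm) · U_{j−i}.
At t = 4 h (j=4): Q = (32.4/10)·3.1 + (16.6/10)·4.3 + (7.6/10)·2.5 = 19.1 m³/s.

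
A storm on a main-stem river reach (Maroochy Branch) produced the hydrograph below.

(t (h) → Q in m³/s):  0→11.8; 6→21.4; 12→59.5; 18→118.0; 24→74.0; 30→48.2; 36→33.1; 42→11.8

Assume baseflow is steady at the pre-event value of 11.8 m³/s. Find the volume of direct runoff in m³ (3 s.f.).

Direct-runoff ordinates (Q − Q_b): 0.0, 9.6, 47.7, 106.2, 62.2, 36.4, 21.3, 0.0 m³/s.
ΣQ_DR = 283.4 m³/s.
With Δt = 6 h = 21600 s, V = ΣQ_DR · Δt = 283.4 × 21600 = 6.12 × 10^6 m³.

V ≈ 6.12 × 10^6 m³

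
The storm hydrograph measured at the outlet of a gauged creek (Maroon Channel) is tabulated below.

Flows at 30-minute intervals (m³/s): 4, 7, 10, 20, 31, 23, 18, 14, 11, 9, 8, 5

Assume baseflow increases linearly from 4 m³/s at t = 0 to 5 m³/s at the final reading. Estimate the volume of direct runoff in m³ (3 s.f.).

Direct-runoff ordinates (Q − Q_b): 0.00, 2.91, 5.82, 15.73, 26.64, 18.55, 13.45, 9.36, 6.27, 4.18, 3.09, 0.00 m³/s.
ΣQ_DR = 106.0 m³/s.
With Δt = 0.5 h = 1800 s, V = ΣQ_DR · Δt = 106.0 × 1800 = 1.91 × 10^5 m³.

V ≈ 1.91 × 10^5 m³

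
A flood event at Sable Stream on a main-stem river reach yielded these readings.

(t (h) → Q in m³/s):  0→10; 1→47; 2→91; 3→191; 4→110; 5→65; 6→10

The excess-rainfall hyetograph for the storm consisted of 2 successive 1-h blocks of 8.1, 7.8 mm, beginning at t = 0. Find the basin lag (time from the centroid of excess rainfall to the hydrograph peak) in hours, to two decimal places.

Centroid of excess rainfall: t_c = Σ P_i·t̄_i / ΣP_i = 0.9906 h (block centres at 0.5, 1.5 h).
Hydrograph peak occurs at t = 3 h, so basin lag t_L = 3 − 0.9906 = 2.01 h.

t_L ≈ 2.01 h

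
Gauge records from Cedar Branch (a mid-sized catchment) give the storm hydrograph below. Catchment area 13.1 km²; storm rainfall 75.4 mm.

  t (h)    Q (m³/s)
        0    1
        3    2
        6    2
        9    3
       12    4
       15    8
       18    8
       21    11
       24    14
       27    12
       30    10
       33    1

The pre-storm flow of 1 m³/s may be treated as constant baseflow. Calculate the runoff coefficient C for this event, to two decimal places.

C ≈ 0.70

ΣQ_DR = 64.00 m³/s; V = ΣQ_DR·Δt = 6.912 × 10^5 m³.
Runoff depth d = V / A = 52.76 mm.
C = d / P = 52.76 / 75.4 = 0.70.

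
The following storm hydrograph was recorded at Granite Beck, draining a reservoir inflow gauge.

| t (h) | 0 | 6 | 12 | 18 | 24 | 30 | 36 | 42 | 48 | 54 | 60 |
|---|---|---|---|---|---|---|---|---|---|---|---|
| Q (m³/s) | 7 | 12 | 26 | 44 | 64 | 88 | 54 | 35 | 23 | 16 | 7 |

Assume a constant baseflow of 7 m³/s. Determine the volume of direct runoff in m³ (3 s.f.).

V ≈ 6.46 × 10^6 m³

Direct-runoff ordinates (Q − Q_b): 0.0, 5.0, 19.0, 37.0, 57.0, 81.0, 47.0, 28.0, 16.0, 9.0, 0.0 m³/s.
ΣQ_DR = 299.0 m³/s.
With Δt = 6 h = 21600 s, V = ΣQ_DR · Δt = 299.0 × 21600 = 6.46 × 10^6 m³.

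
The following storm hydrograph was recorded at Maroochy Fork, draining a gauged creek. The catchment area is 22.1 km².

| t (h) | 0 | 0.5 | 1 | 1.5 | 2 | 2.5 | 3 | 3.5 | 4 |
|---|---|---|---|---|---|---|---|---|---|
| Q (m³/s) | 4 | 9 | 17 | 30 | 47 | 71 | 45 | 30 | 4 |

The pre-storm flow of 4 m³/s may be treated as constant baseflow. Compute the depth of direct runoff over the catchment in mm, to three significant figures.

Direct runoff: 0.0, 5.0, 13.0, 26.0, 43.0, 67.0, 41.0, 26.0, 0.0 m³/s; ΣQ_DR = 221.0 m³/s.
V = ΣQ_DR · Δt = 221.0 × 1800 s = 3.978 × 10^5 m³.
Over A = 22.1 km², depth = V / A = 18.0 mm.

d ≈ 18.0 mm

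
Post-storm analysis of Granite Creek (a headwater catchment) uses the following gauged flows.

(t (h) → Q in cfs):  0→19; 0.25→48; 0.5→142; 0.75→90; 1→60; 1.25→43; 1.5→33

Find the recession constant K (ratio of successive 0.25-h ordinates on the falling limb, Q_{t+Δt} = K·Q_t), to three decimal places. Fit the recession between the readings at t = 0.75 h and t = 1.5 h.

K ≈ 0.716

Using the recession-limb readings at t = 0.75 h and t = 1.5 h: Q falls from 90 to 33 cfs over 3 intervals.
K = (Q₂/Q₁)^(1/3) = (33/90)^(1/3) = 0.716.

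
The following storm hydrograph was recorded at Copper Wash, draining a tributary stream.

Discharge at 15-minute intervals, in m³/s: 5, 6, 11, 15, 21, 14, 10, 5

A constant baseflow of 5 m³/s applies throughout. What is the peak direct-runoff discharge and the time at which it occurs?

Subtracting baseflow gives direct-runoff ordinates: 0.0, 1.0, 6.0, 10.0, 16.0, 9.0, 5.0, 0.0 m³/s.
The maximum is 16.0 m³/s, occurring at the reading for t = 1 h.

Q_p = 16.0 m³/s at t = 1 h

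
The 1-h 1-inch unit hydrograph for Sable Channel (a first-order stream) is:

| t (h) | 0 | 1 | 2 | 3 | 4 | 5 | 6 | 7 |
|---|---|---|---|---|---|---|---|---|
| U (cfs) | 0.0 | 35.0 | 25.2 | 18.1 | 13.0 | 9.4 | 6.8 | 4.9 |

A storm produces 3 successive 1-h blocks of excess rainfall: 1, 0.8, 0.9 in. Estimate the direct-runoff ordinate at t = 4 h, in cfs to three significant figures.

By discrete convolution, Q_j = Σ (P_i / 1 in) · U_{j−i}.
At t = 4 h (j=4): Q = (1/1)·13.0 + (0.8/1)·18.1 + (0.9/1)·25.2 = 50.2 cfs.

Q ≈ 50.2 cfs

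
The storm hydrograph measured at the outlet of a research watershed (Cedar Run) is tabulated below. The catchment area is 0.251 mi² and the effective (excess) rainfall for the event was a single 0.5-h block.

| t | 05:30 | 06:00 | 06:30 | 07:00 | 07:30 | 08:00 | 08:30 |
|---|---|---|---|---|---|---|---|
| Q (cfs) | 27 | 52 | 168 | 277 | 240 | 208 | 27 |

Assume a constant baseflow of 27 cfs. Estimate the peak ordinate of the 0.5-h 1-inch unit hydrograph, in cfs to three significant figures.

U_p ≈ 100 cfs

Direct runoff: 0.0, 25.0, 141.0, 250.0, 213.0, 181.0, 0.0 cfs; ΣQ_DR = 810.0 cfs, peak = 250.0 cfs.
Runoff depth d = ΣQ_DR·Δt / A = 810.0 × 1800 / (0.251 mi²) = 2.500 in.
The 1-inch UH is the DRH scaled by (1 in)/d, so U_p = 250.0 × 1/2.500 = 100 cfs.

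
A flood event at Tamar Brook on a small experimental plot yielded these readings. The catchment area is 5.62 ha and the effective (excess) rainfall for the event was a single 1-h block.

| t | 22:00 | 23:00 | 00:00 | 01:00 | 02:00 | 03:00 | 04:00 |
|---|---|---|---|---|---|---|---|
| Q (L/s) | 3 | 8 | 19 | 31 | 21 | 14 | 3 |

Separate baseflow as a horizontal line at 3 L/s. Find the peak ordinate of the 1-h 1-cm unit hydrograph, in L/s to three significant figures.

Direct runoff: 0.0, 5.0, 16.0, 28.0, 18.0, 11.0, 0.0 L/s; ΣQ_DR = 78.00 L/s, peak = 28.0 L/s.
Runoff depth d = ΣQ_DR·Δt / A = 78.00 × 3600 / (5.62 ha) = 4.996 mm.
The 1-cm UH is the DRH scaled by (10 mm)/d, so U_p = 28.0 × 10/4.996 = 56.0 L/s.

U_p ≈ 56.0 L/s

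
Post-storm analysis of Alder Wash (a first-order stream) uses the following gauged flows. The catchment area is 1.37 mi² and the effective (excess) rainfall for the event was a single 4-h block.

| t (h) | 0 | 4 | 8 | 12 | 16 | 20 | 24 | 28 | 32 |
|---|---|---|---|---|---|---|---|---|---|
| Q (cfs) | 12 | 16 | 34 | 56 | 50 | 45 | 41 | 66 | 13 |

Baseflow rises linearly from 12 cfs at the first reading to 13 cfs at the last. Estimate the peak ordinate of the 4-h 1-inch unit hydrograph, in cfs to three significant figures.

Direct runoff: 0.00, 3.88, 21.75, 43.62, 37.50, 32.38, 28.25, 53.12, 0.00 cfs; ΣQ_DR = 220.5 cfs, peak = 53.12 cfs.
Runoff depth d = ΣQ_DR·Δt / A = 220.5 × 14400 / (1.37 mi²) = 0.9976 in.
The 1-inch UH is the DRH scaled by (1 in)/d, so U_p = 53.12 × 1/0.9976 = 53.3 cfs.

U_p ≈ 53.3 cfs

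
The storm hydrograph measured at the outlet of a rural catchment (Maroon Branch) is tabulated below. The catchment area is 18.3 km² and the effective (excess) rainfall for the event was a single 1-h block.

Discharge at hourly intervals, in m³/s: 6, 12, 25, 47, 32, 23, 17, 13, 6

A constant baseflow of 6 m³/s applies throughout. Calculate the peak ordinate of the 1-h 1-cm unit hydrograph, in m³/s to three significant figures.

Direct runoff: 0.0, 6.0, 19.0, 41.0, 26.0, 17.0, 11.0, 7.0, 0.0 m³/s; ΣQ_DR = 127.0 m³/s, peak = 41.0 m³/s.
Runoff depth d = ΣQ_DR·Δt / A = 127.0 × 3600 / (18.3 km²) = 24.98 mm.
The 1-cm UH is the DRH scaled by (10 mm)/d, so U_p = 41.0 × 10/24.98 = 16.4 m³/s.

U_p ≈ 16.4 m³/s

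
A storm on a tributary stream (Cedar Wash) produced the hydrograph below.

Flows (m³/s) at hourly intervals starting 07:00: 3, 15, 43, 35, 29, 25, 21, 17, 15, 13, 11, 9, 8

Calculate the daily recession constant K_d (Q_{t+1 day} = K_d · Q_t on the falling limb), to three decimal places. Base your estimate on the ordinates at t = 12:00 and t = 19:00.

K_d ≈ 0.020

Between t = 12:00 and t = 19:00 the flow falls from 25 to 8 m³/s over 7×1 h = 7 h.
Per-interval ratio K = (8/25)^(1/7) = 0.8498; K_d = K^(24/1) = 0.020.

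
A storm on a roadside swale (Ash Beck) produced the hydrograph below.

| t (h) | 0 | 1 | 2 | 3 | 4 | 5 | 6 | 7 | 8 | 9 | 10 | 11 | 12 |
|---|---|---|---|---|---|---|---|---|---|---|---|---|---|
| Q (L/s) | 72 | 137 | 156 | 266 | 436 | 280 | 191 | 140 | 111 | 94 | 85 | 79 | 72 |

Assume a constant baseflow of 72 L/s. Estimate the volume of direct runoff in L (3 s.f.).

V ≈ 4.26 × 10^6 L

Direct-runoff ordinates (Q − Q_b): 0.0, 65.0, 84.0, 194.0, 364.0, 208.0, 119.0, 68.0, 39.0, 22.0, 13.0, 7.0, 0.0 L/s.
ΣQ_DR = 1183 L/s.
With Δt = 1 h = 3600 s, V = ΣQ_DR · Δt = 1183 × 3600 = 4.26 × 10^6 L.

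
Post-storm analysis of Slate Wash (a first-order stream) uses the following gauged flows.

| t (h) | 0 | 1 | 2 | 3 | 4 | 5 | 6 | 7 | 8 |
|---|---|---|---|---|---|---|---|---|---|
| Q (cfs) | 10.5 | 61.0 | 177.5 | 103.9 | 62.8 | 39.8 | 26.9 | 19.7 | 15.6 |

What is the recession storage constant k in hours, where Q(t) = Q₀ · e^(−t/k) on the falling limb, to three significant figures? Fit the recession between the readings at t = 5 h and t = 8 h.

On the falling limb, Q drops from 39.8 to 15.6 cfs between t = 5 h and t = 8 h (Δt = 3 h).
k = −Δt / ln(Q₂/Q₁) = −3 / ln(15.6/39.8) = 3.20 h.

k ≈ 3.20 h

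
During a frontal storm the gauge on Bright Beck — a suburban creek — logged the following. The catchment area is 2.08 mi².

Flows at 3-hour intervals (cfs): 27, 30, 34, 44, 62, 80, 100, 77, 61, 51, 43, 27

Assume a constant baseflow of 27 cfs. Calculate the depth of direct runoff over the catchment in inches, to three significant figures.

Direct runoff: 0.0, 3.0, 7.0, 17.0, 35.0, 53.0, 73.0, 50.0, 34.0, 24.0, 16.0, 0.0 cfs; ΣQ_DR = 312.0 cfs.
V = ΣQ_DR · Δt = 312.0 × 10800 s = 3.370 × 10^6 ft³.
Over A = 2.08 mi², depth = V / A = 0.697 in.

d ≈ 0.697 in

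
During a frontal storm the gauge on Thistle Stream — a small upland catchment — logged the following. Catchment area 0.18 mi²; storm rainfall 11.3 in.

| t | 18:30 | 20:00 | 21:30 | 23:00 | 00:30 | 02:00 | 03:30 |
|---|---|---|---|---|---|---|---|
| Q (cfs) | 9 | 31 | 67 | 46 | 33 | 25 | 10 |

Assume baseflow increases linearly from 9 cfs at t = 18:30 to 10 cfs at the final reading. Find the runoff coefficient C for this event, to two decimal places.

C ≈ 0.18

ΣQ_DR = 154.5 cfs; V = ΣQ_DR·Δt = 8.343 × 10^5 ft³.
Runoff depth d = V / A = 1.995 in.
C = d / P = 1.995 / 11.3 = 0.18.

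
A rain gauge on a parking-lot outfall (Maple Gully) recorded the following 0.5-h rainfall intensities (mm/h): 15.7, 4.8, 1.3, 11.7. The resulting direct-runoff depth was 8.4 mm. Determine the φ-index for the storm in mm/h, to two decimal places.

Only the 2 blocks with intensity above φ contribute runoff: 15.7, 11.7 mm/h.
Σ(I−φ)·Δt = d  ⇒  (15.7+11.7 − 2φ)·0.5 = 8.4
φ = (27.40 − 8.4/0.5) / 2 = 5.30 mm/h.

φ ≈ 5.30 mm/h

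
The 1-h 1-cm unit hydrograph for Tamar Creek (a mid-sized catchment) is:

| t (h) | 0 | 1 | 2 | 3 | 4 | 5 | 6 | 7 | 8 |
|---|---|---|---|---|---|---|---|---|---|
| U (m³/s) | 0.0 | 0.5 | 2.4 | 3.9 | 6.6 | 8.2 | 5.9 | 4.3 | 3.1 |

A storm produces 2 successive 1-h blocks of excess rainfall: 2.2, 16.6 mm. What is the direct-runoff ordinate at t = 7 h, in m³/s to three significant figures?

Q ≈ 10.7 m³/s

By discrete convolution, Q_j = Σ (P_i / 10 mm) · U_{j−i}.
At t = 7 h (j=7): Q = (2.2/10)·4.3 + (16.6/10)·5.9 = 10.7 m³/s.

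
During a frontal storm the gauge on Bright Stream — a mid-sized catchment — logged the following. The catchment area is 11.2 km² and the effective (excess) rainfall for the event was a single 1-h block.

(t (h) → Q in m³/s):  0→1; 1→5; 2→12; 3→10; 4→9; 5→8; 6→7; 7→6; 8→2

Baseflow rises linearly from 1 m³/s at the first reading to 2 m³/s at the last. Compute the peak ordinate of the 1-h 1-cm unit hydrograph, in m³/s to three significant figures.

U_p ≈ 7.19 m³/s

Direct runoff: 0.00, 3.88, 10.75, 8.62, 7.50, 6.38, 5.25, 4.12, 0.00 m³/s; ΣQ_DR = 46.50 m³/s, peak = 10.75 m³/s.
Runoff depth d = ΣQ_DR·Δt / A = 46.50 × 3600 / (11.2 km²) = 14.95 mm.
The 1-cm UH is the DRH scaled by (10 mm)/d, so U_p = 10.75 × 10/14.95 = 7.19 m³/s.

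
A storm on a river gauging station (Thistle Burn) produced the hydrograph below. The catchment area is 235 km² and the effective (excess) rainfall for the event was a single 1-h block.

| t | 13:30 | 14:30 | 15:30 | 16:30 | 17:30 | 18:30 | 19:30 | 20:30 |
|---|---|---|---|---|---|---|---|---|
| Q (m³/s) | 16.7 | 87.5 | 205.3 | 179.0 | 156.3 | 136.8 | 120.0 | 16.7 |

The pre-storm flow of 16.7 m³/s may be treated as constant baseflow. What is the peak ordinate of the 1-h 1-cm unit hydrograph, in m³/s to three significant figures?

U_p ≈ 157 m³/s

Direct runoff: 0.0, 70.8, 188.6, 162.3, 139.6, 120.1, 103.3, 0.0 m³/s; ΣQ_DR = 784.7 m³/s, peak = 188.6 m³/s.
Runoff depth d = ΣQ_DR·Δt / A = 784.7 × 3600 / (235 km²) = 12.02 mm.
The 1-cm UH is the DRH scaled by (10 mm)/d, so U_p = 188.6 × 10/12.02 = 157 m³/s.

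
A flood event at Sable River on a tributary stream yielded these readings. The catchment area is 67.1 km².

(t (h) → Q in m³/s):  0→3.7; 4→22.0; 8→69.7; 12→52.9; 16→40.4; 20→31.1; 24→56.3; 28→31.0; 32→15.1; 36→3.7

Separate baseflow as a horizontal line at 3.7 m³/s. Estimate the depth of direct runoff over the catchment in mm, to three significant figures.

Direct runoff: 0.0, 18.3, 66.0, 49.2, 36.7, 27.4, 52.6, 27.3, 11.4, 0.0 m³/s; ΣQ_DR = 288.9 m³/s.
V = ΣQ_DR · Δt = 288.9 × 14400 s = 4.160 × 10^6 m³.
Over A = 67.1 km², depth = V / A = 62.0 mm.

d ≈ 62.0 mm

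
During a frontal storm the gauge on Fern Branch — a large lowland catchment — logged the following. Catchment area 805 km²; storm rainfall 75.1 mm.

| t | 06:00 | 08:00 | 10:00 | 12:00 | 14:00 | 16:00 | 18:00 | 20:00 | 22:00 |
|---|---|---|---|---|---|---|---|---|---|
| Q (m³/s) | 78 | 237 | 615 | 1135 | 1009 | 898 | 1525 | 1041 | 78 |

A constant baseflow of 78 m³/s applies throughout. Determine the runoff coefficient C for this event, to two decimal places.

C ≈ 0.70

ΣQ_DR = 5914 m³/s; V = ΣQ_DR·Δt = 4.258 × 10^7 m³.
Runoff depth d = V / A = 52.90 mm.
C = d / P = 52.90 / 75.1 = 0.70.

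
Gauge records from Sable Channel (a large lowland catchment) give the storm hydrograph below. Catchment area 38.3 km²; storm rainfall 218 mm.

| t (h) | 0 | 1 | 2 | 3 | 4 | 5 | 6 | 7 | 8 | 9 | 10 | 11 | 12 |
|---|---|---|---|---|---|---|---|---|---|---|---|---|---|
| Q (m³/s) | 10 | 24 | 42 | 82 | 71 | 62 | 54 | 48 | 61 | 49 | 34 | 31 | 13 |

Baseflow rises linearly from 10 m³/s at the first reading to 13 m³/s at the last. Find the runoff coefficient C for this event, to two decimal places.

C ≈ 0.19

ΣQ_DR = 431.5 m³/s; V = ΣQ_DR·Δt = 1.553 × 10^6 m³.
Runoff depth d = V / A = 40.56 mm.
C = d / P = 40.56 / 218 = 0.19.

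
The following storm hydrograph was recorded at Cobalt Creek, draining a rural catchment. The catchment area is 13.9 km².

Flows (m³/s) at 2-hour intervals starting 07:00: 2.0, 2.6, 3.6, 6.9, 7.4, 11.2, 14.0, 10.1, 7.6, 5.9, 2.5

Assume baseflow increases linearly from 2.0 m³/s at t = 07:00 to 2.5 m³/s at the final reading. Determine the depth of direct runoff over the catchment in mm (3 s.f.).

d ≈ 25.4 mm

Direct runoff: 0.00, 0.55, 1.50, 4.75, 5.20, 8.95, 11.70, 7.75, 5.20, 3.45, 0.00 m³/s; ΣQ_DR = 49.05 m³/s.
V = ΣQ_DR · Δt = 49.05 × 7200 s = 3.532 × 10^5 m³.
Over A = 13.9 km², depth = V / A = 25.4 mm.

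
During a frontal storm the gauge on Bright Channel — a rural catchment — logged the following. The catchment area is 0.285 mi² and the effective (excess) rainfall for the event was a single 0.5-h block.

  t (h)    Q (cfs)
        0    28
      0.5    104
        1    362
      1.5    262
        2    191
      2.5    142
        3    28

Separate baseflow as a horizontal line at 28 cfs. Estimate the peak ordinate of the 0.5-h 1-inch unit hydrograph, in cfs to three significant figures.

Direct runoff: 0.0, 76.0, 334.0, 234.0, 163.0, 114.0, 0.0 cfs; ΣQ_DR = 921.0 cfs, peak = 334.0 cfs.
Runoff depth d = ΣQ_DR·Δt / A = 921.0 × 1800 / (0.285 mi²) = 2.504 in.
The 1-inch UH is the DRH scaled by (1 in)/d, so U_p = 334.0 × 1/2.504 = 133 cfs.

U_p ≈ 133 cfs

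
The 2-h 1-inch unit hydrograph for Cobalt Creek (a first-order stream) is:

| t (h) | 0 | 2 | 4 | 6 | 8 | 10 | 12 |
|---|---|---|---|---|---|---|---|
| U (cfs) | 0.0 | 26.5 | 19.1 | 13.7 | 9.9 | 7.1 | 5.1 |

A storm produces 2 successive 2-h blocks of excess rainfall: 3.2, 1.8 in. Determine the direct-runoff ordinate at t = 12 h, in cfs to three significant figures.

By discrete convolution, Q_j = Σ (P_i / 1 in) · U_{j−i}.
At t = 12 h (j=6): Q = (3.2/1)·5.1 + (1.8/1)·7.1 = 29.1 cfs.

Q ≈ 29.1 cfs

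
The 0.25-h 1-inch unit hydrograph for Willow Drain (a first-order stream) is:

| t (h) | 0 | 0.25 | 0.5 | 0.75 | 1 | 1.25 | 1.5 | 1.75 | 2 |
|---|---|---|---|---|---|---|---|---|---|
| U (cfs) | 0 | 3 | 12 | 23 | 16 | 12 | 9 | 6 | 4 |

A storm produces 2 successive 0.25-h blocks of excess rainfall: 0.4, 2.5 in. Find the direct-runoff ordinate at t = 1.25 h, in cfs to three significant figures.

By discrete convolution, Q_j = Σ (P_i / 1 in) · U_{j−i}.
At t = 1.25 h (j=5): Q = (0.4/1)·12 + (2.5/1)·16 = 44.8 cfs.

Q ≈ 44.8 cfs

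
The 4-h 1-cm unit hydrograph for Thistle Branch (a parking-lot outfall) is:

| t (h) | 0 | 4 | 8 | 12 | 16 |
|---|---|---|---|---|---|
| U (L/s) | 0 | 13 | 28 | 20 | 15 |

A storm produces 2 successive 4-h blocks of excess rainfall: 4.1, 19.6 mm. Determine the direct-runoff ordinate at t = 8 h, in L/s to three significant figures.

Q ≈ 37.0 L/s

By discrete convolution, Q_j = Σ (P_i / 10 mm) · U_{j−i}.
At t = 8 h (j=2): Q = (4.1/10)·28 + (19.6/10)·13 = 37.0 L/s.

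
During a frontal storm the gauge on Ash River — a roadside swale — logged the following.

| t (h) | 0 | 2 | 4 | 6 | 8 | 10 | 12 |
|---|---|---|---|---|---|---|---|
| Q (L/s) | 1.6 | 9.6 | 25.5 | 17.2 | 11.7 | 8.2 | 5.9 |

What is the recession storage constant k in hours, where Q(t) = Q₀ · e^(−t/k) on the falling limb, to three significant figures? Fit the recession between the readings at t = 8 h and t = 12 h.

On the falling limb, Q drops from 11.7 to 5.9 L/s between t = 8 h and t = 12 h (Δt = 4 h).
k = −Δt / ln(Q₂/Q₁) = −4 / ln(5.9/11.7) = 5.84 h.

k ≈ 5.84 h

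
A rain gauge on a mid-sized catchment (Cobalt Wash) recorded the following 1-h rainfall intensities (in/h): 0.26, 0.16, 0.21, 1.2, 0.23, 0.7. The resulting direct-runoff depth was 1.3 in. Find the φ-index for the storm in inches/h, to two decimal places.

Only the 2 blocks with intensity above φ contribute runoff: 1.2, 0.7 in/h.
Σ(I−φ)·Δt = d  ⇒  (1.2+0.7 − 2φ)·1 = 1.3
φ = (1.900 − 1.3/1) / 2 = 0.30 in/h.

φ ≈ 0.30 in/h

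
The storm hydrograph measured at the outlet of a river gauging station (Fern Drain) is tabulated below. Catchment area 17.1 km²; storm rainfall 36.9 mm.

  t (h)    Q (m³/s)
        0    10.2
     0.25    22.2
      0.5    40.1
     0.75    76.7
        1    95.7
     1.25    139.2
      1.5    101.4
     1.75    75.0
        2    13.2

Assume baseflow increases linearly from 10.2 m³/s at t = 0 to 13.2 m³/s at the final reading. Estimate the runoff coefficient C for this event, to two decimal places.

C ≈ 0.67

ΣQ_DR = 468.4 m³/s; V = ΣQ_DR·Δt = 4.216 × 10^5 m³.
Runoff depth d = V / A = 24.65 mm.
C = d / P = 24.65 / 36.9 = 0.67.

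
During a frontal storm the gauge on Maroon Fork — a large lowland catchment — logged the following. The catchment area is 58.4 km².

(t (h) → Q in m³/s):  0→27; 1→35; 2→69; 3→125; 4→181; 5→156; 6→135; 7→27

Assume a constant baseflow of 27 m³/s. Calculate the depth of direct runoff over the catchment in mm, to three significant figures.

d ≈ 33.2 mm

Direct runoff: 0.0, 8.0, 42.0, 98.0, 154.0, 129.0, 108.0, 0.0 m³/s; ΣQ_DR = 539.0 m³/s.
V = ΣQ_DR · Δt = 539.0 × 3600 s = 1.940 × 10^6 m³.
Over A = 58.4 km², depth = V / A = 33.2 mm.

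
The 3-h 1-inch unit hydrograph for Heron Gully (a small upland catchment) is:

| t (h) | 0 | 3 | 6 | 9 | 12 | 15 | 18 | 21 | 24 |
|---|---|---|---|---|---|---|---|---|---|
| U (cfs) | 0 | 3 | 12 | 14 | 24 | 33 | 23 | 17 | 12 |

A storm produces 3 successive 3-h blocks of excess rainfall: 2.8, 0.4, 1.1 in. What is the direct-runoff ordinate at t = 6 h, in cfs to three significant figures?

By discrete convolution, Q_j = Σ (P_i / 1 in) · U_{j−i}.
At t = 6 h (j=2): Q = (2.8/1)·12 + (0.4/1)·3 + (1.1/1)·0 = 34.8 cfs.

Q ≈ 34.8 cfs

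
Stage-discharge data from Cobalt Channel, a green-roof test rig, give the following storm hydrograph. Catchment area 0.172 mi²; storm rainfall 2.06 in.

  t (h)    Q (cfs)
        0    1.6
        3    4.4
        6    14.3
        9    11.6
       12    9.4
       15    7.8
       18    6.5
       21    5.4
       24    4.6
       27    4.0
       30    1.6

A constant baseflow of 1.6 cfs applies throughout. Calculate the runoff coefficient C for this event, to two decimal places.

ΣQ_DR = 53.60 cfs; V = ΣQ_DR·Δt = 5.789 × 10^5 ft³.
Runoff depth d = V / A = 1.449 in.
C = d / P = 1.449 / 2.06 = 0.70.

C ≈ 0.70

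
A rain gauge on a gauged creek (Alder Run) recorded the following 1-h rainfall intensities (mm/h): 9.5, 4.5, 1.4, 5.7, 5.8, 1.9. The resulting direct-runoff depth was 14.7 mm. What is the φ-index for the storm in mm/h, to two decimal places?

φ ≈ 2.70 mm/h

Only the 4 blocks with intensity above φ contribute runoff: 9.5, 4.5, 5.7, 5.8 mm/h.
Σ(I−φ)·Δt = d  ⇒  (9.5+4.5+5.7+5.8 − 4φ)·1 = 14.7
φ = (25.50 − 14.7/1) / 4 = 2.70 mm/h.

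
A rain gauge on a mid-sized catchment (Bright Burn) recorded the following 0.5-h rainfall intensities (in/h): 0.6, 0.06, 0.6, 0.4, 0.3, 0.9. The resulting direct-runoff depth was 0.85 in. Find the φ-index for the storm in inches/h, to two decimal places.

Only the 5 blocks with intensity above φ contribute runoff: 0.6, 0.6, 0.4, 0.3, 0.9 in/h.
Σ(I−φ)·Δt = d  ⇒  (0.6+0.6+0.4+0.3+0.9 − 5φ)·0.5 = 0.85
φ = (2.800 − 0.85/0.5) / 5 = 0.22 in/h.

φ ≈ 0.22 in/h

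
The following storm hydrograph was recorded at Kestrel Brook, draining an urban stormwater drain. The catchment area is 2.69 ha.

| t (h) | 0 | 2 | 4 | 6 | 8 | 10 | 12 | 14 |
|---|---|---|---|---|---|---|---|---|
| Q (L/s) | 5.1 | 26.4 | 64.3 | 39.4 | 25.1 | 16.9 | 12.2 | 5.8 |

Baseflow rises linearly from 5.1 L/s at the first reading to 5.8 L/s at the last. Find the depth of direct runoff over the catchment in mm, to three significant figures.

Direct runoff: 0.00, 21.20, 59.00, 34.00, 19.60, 11.30, 6.50, 0.00 L/s; ΣQ_DR = 151.6 L/s.
V = ΣQ_DR · Δt = 151.6 × 7200 s = 1.092 × 10^6 L.
Over A = 2.69 ha, depth = V / A = 40.6 mm.

d ≈ 40.6 mm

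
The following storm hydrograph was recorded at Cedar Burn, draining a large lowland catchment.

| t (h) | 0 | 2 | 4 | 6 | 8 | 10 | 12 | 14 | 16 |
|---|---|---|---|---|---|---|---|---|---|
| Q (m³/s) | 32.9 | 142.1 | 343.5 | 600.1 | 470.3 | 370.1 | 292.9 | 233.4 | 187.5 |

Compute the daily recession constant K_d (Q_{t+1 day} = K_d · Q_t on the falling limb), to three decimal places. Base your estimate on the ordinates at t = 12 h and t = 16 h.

Between t = 12 h and t = 16 h the flow falls from 292.9 to 187.5 m³/s over 2×2 h = 4 h.
Per-interval ratio K = (187.5/292.9)^(1/2) = 0.8001; K_d = K^(24/2) = 0.069.

K_d ≈ 0.069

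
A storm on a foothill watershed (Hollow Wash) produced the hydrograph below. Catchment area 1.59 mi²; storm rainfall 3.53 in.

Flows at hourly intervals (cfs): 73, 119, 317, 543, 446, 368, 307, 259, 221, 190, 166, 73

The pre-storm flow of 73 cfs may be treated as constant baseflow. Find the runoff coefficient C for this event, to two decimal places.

ΣQ_DR = 2206 cfs; V = ΣQ_DR·Δt = 7.942 × 10^6 ft³.
Runoff depth d = V / A = 2.150 in.
C = d / P = 2.150 / 3.53 = 0.61.

C ≈ 0.61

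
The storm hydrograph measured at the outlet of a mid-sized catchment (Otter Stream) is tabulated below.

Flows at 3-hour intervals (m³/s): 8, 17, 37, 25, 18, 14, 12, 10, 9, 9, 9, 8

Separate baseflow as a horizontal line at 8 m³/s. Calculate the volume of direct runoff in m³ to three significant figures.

Direct-runoff ordinates (Q − Q_b): 0.0, 9.0, 29.0, 17.0, 10.0, 6.0, 4.0, 2.0, 1.0, 1.0, 1.0, 0.0 m³/s.
ΣQ_DR = 80.00 m³/s.
With Δt = 3 h = 10800 s, V = ΣQ_DR · Δt = 80.00 × 10800 = 8.64 × 10^5 m³.

V ≈ 8.64 × 10^5 m³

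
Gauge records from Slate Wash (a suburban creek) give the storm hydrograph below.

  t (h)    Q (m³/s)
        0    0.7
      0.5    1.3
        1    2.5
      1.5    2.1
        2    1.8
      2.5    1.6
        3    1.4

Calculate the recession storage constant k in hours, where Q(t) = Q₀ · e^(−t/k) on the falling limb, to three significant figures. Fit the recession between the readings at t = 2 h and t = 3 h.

On the falling limb, Q drops from 1.8 to 1.4 m³/s between t = 2 h and t = 3 h (Δt = 1 h).
k = −Δt / ln(Q₂/Q₁) = −1 / ln(1.4/1.8) = 3.98 h.

k ≈ 3.98 h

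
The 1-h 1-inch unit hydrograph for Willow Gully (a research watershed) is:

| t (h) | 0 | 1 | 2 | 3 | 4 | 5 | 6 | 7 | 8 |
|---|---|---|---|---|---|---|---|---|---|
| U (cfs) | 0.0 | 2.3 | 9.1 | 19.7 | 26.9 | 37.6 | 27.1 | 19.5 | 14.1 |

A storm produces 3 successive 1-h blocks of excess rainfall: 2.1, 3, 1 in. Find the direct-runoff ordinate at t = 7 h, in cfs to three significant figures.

By discrete convolution, Q_j = Σ (P_i / 1 in) · U_{j−i}.
At t = 7 h (j=7): Q = (2.1/1)·19.5 + (3/1)·27.1 + (1/1)·37.6 = 160 cfs.

Q ≈ 160 cfs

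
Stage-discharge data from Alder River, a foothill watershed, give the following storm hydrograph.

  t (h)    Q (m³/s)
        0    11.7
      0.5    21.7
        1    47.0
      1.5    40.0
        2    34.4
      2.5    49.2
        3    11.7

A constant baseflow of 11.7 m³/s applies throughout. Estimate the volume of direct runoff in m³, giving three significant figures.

V ≈ 2.41 × 10^5 m³

Direct-runoff ordinates (Q − Q_b): 0.0, 10.0, 35.3, 28.3, 22.7, 37.5, 0.0 m³/s.
ΣQ_DR = 133.8 m³/s.
With Δt = 0.5 h = 1800 s, V = ΣQ_DR · Δt = 133.8 × 1800 = 2.41 × 10^5 m³.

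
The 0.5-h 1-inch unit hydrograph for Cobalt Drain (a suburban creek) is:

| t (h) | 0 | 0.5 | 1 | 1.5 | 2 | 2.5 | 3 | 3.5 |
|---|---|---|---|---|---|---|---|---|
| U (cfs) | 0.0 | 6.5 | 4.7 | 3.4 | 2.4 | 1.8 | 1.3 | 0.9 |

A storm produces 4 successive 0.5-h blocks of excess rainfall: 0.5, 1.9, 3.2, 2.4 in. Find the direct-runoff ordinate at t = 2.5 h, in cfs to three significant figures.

Q ≈ 27.6 cfs

By discrete convolution, Q_j = Σ (P_i / 1 in) · U_{j−i}.
At t = 2.5 h (j=5): Q = (0.5/1)·1.8 + (1.9/1)·2.4 + (3.2/1)·3.4 + (2.4/1)·4.7 = 27.6 cfs.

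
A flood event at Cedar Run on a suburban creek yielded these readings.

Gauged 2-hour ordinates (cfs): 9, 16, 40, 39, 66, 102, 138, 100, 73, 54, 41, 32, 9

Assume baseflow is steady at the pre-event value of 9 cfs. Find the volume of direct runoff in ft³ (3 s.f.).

Direct-runoff ordinates (Q − Q_b): 0.0, 7.0, 31.0, 30.0, 57.0, 93.0, 129.0, 91.0, 64.0, 45.0, 32.0, 23.0, 0.0 cfs.
ΣQ_DR = 602.0 cfs.
With Δt = 2 h = 7200 s, V = ΣQ_DR · Δt = 602.0 × 7200 = 4.33 × 10^6 ft³.

V ≈ 4.33 × 10^6 ft³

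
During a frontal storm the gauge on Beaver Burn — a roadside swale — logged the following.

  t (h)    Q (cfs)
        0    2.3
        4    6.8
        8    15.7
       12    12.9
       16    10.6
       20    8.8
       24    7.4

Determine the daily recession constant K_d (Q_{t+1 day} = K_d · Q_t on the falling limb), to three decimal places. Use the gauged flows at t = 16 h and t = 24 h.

K_d ≈ 0.340

Between t = 16 h and t = 24 h the flow falls from 10.6 to 7.4 cfs over 2×4 h = 8 h.
Per-interval ratio K = (7.4/10.6)^(1/2) = 0.8355; K_d = K^(24/4) = 0.340.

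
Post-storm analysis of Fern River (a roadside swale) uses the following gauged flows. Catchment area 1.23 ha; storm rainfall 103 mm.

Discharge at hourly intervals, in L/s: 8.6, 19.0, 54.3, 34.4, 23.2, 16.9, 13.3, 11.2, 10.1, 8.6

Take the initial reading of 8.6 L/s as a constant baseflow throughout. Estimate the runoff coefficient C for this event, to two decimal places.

ΣQ_DR = 113.6 L/s; V = ΣQ_DR·Δt = 4.090 × 10^5 L.
Runoff depth d = V / A = 33.25 mm.
C = d / P = 33.25 / 103 = 0.32.

C ≈ 0.32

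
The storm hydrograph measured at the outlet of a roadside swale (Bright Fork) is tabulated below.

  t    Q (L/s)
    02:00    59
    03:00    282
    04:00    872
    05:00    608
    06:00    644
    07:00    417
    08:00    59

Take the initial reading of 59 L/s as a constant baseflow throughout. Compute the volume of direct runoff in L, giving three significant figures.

V ≈ 9.10 × 10^6 L

Direct-runoff ordinates (Q − Q_b): 0.0, 223.0, 813.0, 549.0, 585.0, 358.0, 0.0 L/s.
ΣQ_DR = 2528 L/s.
With Δt = 1 h = 3600 s, V = ΣQ_DR · Δt = 2528 × 3600 = 9.10 × 10^6 L.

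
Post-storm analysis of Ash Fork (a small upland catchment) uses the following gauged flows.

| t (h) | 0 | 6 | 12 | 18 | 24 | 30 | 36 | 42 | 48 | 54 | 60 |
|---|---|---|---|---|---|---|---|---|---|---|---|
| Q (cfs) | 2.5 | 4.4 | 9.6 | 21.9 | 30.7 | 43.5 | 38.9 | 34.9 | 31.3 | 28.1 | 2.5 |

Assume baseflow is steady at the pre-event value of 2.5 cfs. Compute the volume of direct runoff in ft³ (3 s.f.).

V ≈ 4.77 × 10^6 ft³

Direct-runoff ordinates (Q − Q_b): 0.0, 1.9, 7.1, 19.4, 28.2, 41.0, 36.4, 32.4, 28.8, 25.6, 0.0 cfs.
ΣQ_DR = 220.8 cfs.
With Δt = 6 h = 21600 s, V = ΣQ_DR · Δt = 220.8 × 21600 = 4.77 × 10^6 ft³.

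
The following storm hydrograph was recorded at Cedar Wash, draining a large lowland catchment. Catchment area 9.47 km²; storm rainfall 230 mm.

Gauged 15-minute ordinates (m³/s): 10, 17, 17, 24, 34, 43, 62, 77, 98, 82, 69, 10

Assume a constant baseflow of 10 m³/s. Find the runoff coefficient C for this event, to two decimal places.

C ≈ 0.17

ΣQ_DR = 423.0 m³/s; V = ΣQ_DR·Δt = 3.807 × 10^5 m³.
Runoff depth d = V / A = 40.20 mm.
C = d / P = 40.20 / 230 = 0.17.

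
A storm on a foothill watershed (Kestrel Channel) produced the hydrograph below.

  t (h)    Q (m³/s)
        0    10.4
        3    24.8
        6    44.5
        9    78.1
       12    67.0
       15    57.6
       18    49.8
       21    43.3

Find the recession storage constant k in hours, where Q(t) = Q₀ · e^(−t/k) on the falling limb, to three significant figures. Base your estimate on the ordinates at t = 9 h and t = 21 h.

k ≈ 20.3 h

On the falling limb, Q drops from 78.1 to 43.3 m³/s between t = 9 h and t = 21 h (Δt = 12 h).
k = −Δt / ln(Q₂/Q₁) = −12 / ln(43.3/78.1) = 20.3 h.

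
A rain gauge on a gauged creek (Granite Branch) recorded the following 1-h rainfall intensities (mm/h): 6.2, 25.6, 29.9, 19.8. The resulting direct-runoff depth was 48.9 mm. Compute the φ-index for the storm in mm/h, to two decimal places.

Only the 3 blocks with intensity above φ contribute runoff: 25.6, 29.9, 19.8 mm/h.
Σ(I−φ)·Δt = d  ⇒  (25.6+29.9+19.8 − 3φ)·1 = 48.9
φ = (75.30 − 48.9/1) / 3 = 8.80 mm/h.

φ ≈ 8.80 mm/h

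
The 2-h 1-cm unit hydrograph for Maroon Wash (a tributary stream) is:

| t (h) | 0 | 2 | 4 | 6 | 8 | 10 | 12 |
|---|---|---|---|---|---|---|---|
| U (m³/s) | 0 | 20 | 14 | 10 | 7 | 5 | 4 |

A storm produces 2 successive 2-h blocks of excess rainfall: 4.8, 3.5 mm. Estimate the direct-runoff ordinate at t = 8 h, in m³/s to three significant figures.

Q ≈ 6.86 m³/s

By discrete convolution, Q_j = Σ (P_i / 10 mm) · U_{j−i}.
At t = 8 h (j=4): Q = (4.8/10)·7 + (3.5/10)·10 = 6.86 m³/s.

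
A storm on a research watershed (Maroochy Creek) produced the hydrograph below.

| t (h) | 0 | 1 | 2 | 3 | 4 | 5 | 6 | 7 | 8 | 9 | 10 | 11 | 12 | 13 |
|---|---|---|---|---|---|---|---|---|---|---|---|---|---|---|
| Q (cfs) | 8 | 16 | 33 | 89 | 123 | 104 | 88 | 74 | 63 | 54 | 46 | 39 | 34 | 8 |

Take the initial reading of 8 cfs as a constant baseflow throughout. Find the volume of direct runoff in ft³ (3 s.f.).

Direct-runoff ordinates (Q − Q_b): 0.0, 8.0, 25.0, 81.0, 115.0, 96.0, 80.0, 66.0, 55.0, 46.0, 38.0, 31.0, 26.0, 0.0 cfs.
ΣQ_DR = 667.0 cfs.
With Δt = 1 h = 3600 s, V = ΣQ_DR · Δt = 667.0 × 3600 = 2.40 × 10^6 ft³.

V ≈ 2.40 × 10^6 ft³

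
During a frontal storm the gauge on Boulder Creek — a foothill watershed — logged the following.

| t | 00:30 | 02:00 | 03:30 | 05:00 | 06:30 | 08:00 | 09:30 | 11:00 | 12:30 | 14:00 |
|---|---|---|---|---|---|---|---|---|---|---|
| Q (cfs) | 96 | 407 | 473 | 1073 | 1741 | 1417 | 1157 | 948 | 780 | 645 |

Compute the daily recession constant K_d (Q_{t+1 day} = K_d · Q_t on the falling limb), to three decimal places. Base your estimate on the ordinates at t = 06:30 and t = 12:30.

K_d ≈ 0.040

Between t = 06:30 and t = 12:30 the flow falls from 1741 to 780 cfs over 4×1.5 h = 6 h.
Per-interval ratio K = (780/1741)^(1/4) = 0.8181; K_d = K^(24/1.5) = 0.040.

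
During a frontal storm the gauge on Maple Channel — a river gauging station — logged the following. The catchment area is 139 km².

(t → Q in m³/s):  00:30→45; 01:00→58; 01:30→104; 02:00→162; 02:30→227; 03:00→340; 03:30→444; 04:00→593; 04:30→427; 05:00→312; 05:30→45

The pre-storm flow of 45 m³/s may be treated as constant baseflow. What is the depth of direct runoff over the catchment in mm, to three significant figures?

d ≈ 29.3 mm

Direct runoff: 0.0, 13.0, 59.0, 117.0, 182.0, 295.0, 399.0, 548.0, 382.0, 267.0, 0.0 m³/s; ΣQ_DR = 2262 m³/s.
V = ΣQ_DR · Δt = 2262 × 1800 s = 4.072 × 10^6 m³.
Over A = 139 km², depth = V / A = 29.3 mm.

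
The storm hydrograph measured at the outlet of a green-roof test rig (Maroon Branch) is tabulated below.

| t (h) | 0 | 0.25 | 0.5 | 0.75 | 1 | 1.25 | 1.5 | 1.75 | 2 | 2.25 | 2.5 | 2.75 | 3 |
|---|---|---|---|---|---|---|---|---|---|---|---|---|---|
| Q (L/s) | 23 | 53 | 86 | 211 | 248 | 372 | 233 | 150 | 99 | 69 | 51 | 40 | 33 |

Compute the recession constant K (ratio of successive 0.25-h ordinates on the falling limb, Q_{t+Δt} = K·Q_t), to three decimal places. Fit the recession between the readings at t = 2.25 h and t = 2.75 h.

Using the recession-limb readings at t = 2.25 h and t = 2.75 h: Q falls from 69 to 40 L/s over 2 intervals.
K = (Q₂/Q₁)^(1/2) = (40/69)^(1/2) = 0.761.

K ≈ 0.761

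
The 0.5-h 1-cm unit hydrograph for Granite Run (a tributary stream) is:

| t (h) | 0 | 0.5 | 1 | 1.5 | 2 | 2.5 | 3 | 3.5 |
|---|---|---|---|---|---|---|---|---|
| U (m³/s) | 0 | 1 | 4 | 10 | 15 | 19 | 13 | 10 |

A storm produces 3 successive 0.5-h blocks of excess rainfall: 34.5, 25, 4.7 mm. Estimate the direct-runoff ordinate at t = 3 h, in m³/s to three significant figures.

By discrete convolution, Q_j = Σ (P_i / 10 mm) · U_{j−i}.
At t = 3 h (j=6): Q = (34.5/10)·13 + (25/10)·19 + (4.7/10)·15 = 99.4 m³/s.

Q ≈ 99.4 m³/s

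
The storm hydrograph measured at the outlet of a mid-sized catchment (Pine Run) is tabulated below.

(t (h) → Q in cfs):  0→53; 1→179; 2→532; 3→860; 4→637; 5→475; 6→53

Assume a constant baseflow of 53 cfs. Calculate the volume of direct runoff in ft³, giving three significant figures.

V ≈ 8.70 × 10^6 ft³

Direct-runoff ordinates (Q − Q_b): 0.0, 126.0, 479.0, 807.0, 584.0, 422.0, 0.0 cfs.
ΣQ_DR = 2418 cfs.
With Δt = 1 h = 3600 s, V = ΣQ_DR · Δt = 2418 × 3600 = 8.70 × 10^6 ft³.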